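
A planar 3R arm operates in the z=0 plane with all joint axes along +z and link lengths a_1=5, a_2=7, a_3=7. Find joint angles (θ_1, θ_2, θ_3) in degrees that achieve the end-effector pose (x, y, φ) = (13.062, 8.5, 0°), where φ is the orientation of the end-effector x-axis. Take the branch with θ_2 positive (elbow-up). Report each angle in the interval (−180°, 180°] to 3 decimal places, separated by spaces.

wrist centre = target − a_3·(cos φ, sin φ) = (6.0620, 8.5000)
cos θ_2 = (108.9978−5²−7²)/(2·5·7) = 0.5000; θ_2 = 60.0020° (elbow-up)
β = atan2(8.5000,6.0620) = 54.5044°; ψ = atan2(6.0623,8.4998) = 35.4976°
θ_1 = β − ψ = 19.0068°
θ_3 = φ − θ_1 − θ_2 = -79.0089° (wrapped to (-180°,180°])

19.007 60.002 -79.009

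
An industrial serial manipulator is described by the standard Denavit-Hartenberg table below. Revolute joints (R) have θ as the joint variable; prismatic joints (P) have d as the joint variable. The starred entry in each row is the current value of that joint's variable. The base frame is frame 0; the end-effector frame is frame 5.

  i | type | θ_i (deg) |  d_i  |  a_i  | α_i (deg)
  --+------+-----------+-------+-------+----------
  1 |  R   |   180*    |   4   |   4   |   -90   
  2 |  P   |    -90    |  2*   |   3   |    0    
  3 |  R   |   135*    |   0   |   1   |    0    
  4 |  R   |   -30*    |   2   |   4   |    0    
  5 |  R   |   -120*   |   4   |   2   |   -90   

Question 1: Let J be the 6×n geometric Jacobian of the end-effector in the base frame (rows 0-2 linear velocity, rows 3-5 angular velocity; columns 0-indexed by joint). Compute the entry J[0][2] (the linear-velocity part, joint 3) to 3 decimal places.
-0.189

axis z_2 = (-0.0000,-1.0000,0.0000); lever o_n−o_2 = (-4.0532,-6.0000,0.1895)
cross product → J_v[:, 2] = (-0.1895,-0.0000,-4.0532)
J_ω[:, 2] = z_2
entry J[0][2] = -0.1895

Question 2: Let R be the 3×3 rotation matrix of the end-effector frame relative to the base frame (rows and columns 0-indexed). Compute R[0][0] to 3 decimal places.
End-effector x-axis (col 0 of R) = (0.2588,0.0000,0.9659)
R[0][0] = 0.2588

0.259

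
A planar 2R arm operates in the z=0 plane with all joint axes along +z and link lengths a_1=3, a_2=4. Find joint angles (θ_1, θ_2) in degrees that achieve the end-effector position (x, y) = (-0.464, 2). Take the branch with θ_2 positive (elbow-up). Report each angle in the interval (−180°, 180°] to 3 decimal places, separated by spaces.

-0.003 150.000

cos θ_2 = (4.2153−3²−4²)/(2·3·4) = -0.8660; θ_2 = 150.0005° (elbow-up)
β = atan2(2.0000,-0.4640) = 103.0616°; ψ = atan2(2.0000,-0.4641) = 103.0649°
θ_1 = β − ψ = -0.0034°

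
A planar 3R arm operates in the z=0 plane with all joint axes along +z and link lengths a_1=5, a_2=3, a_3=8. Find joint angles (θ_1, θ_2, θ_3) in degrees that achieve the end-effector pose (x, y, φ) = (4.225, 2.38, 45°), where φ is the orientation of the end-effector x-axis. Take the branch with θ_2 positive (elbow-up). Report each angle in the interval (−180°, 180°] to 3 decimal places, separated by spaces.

-149.991 134.997 59.994

wrist centre = target − a_3·(cos φ, sin φ) = (-1.4319, -3.2769)
cos θ_2 = (12.7880−5²−3²)/(2·5·3) = -0.7071; θ_2 = 134.9968° (elbow-up)
β = atan2(-3.2769,-1.4319) = -113.6034°; ψ = atan2(2.1214,2.8788) = 36.3872°
θ_1 = β − ψ = -149.9906°
θ_3 = φ − θ_1 − θ_2 = 59.9938° (wrapped to (-180°,180°])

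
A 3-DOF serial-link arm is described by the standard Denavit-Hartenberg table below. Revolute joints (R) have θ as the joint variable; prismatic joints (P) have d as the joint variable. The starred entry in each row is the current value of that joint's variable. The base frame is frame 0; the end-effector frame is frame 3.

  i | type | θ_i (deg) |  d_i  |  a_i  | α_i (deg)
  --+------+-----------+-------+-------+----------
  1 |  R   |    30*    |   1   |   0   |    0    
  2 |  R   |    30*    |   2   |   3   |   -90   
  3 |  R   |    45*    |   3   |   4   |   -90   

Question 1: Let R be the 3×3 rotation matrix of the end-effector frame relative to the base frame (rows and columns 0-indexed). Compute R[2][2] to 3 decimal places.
-0.707

End-effector z-axis (col 2 of R) = (-0.3536,-0.6124,-0.7071)
R[2][2] = -0.7071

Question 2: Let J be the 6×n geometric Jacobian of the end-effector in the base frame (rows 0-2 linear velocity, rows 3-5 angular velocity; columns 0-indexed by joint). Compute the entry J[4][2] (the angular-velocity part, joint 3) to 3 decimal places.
0.500

axis z_2 = (-0.8660,0.5000,0.0000); lever o_n−o_2 = (-1.1839,3.9495,-2.8284)
cross product → J_v[:, 2] = (-1.4142,-2.4495,-2.8284)
J_ω[:, 2] = z_2
entry J[4][2] = 0.5000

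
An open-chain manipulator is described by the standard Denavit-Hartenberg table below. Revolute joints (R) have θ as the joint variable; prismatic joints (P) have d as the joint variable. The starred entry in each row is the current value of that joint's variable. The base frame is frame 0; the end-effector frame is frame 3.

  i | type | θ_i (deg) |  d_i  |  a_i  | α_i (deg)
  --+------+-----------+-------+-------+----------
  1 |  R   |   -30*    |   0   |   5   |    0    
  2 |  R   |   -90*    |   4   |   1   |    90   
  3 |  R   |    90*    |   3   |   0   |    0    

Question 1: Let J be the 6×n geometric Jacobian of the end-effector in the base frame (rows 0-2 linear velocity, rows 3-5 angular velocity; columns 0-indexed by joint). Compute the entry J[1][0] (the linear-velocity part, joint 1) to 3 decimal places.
1.232

axis z_0 = ẑ; lever o_n−o_0 = (1.2321,-1.8660,4.0000)
cross product → J_v[:, 0] = (1.8660,1.2321,-0.0000)
J_ω[:, 0] = z_0
entry J[1][0] = 1.2321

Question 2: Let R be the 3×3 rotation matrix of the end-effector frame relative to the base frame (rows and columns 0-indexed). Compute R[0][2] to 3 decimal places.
-0.866

End-effector z-axis (col 2 of R) = (-0.8660,0.5000,0.0000)
R[0][2] = -0.8660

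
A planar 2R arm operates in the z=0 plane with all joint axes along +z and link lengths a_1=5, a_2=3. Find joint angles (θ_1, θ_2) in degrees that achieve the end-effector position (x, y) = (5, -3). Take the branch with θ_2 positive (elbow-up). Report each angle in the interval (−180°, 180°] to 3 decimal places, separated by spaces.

cos θ_2 = (34.0000−5²−3²)/(2·5·3) = 0.0000; θ_2 = 90.0000° (elbow-up)
β = atan2(-3.0000,5.0000) = -30.9638°; ψ = atan2(3.0000,5.0000) = 30.9638°
θ_1 = β − ψ = -61.9275°

-61.928 90.000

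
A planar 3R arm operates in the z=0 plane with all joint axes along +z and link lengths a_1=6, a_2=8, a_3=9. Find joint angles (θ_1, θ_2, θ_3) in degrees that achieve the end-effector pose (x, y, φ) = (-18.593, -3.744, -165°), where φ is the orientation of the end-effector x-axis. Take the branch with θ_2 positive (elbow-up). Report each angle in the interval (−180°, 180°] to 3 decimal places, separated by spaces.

135.004 89.997 -30.001

wrist centre = target − a_3·(cos φ, sin φ) = (-9.8997, -1.4146)
cos θ_2 = (100.0046−6²−8²)/(2·6·8) = 0.0000; θ_2 = 89.9973° (elbow-up)
β = atan2(-1.4146,-9.8997) = -171.8677°; ψ = atan2(8.0000,6.0004) = 53.1283°
θ_1 = β − ψ = -224.9960°
θ_3 = φ − θ_1 − θ_2 = -30.0012° (wrapped to (-180°,180°])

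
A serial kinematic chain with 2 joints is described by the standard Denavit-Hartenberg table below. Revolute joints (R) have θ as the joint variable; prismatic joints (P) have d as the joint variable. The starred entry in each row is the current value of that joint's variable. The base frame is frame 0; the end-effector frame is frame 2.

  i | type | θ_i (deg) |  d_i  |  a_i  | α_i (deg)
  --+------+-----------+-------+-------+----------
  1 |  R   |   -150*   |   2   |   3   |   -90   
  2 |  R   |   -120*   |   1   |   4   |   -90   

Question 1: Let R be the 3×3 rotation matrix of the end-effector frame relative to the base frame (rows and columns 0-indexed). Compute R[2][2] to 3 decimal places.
End-effector z-axis (col 2 of R) = (-0.7500,-0.4330,0.5000)
R[2][2] = 0.5000

0.500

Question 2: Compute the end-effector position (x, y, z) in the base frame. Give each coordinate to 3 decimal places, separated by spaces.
after link 1: o_1 = (-2.5981, -1.5000, 2.0000)
after link 2: o_2 = (-0.3660, -1.3660, 5.4641)

-0.366 -1.366 5.464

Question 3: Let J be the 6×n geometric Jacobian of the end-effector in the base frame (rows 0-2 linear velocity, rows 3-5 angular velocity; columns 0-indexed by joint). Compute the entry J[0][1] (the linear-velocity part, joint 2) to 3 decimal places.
-3.000

axis z_1 = (0.5000,-0.8660,0.0000); lever o_n−o_1 = (2.2321,0.1340,3.4641)
cross product → J_v[:, 1] = (-3.0000,-1.7321,2.0000)
J_ω[:, 1] = z_1
entry J[0][1] = -3.0000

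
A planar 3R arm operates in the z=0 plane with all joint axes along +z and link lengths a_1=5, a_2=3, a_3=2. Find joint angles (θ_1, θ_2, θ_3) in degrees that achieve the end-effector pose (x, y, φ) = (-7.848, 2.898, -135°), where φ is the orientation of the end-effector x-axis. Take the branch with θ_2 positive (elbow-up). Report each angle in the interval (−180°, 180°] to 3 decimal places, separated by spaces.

wrist centre = target − a_3·(cos φ, sin φ) = (-6.4338, 4.3122)
cos θ_2 = (59.9888−5²−3²)/(2·5·3) = 0.8663; θ_2 = 29.9693° (elbow-up)
β = atan2(4.3122,-6.4338) = 146.1682°; ψ = atan2(1.4986,7.5989) = 11.1564°
θ_1 = β − ψ = 135.0118°
θ_3 = φ − θ_1 − θ_2 = 60.0189° (wrapped to (-180°,180°])

135.012 29.969 60.019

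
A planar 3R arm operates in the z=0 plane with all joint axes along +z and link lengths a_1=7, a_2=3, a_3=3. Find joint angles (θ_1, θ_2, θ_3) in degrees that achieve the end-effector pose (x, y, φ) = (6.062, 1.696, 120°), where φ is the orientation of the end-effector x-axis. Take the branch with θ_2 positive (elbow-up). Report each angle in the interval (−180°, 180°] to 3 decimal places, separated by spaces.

wrist centre = target − a_3·(cos φ, sin φ) = (7.5620, -0.9021)
cos θ_2 = (57.9976−7²−3²)/(2·7·3) = -0.0001; θ_2 = 90.0033° (elbow-up)
β = atan2(-0.9021,7.5620) = -6.8027°; ψ = atan2(3.0000,6.9998) = 23.1991°
θ_1 = β − ψ = -30.0018°
θ_3 = φ − θ_1 − θ_2 = 59.9985° (wrapped to (-180°,180°])

-30.002 90.003 59.999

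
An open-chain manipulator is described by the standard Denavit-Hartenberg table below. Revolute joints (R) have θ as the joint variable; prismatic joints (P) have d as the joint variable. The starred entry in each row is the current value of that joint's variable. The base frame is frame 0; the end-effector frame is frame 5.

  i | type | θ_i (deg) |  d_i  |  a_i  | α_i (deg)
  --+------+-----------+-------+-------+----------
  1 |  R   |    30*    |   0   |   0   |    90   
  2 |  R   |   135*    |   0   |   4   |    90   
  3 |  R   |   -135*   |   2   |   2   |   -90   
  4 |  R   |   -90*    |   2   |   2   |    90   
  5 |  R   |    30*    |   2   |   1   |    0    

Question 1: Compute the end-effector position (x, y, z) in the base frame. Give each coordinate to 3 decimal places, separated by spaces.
after link 1: o_1 = (0.0000, 0.0000, 0.0000)
after link 2: o_2 = (-2.4495, -1.4142, 2.8284)
after link 3: o_3 = (-1.0658, 1.0176, 3.2426)
after link 4: o_4 = (-1.4142, 2.4495, 5.6569)
after link 5: o_5 = (-1.4361, 1.2121, 7.5192)

-1.436 1.212 7.519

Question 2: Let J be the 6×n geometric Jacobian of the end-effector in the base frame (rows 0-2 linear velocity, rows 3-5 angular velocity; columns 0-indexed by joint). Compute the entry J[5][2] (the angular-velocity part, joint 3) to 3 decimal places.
0.707

axis z_2 = (0.6124,0.3536,0.7071); lever o_n−o_2 = (1.0134,2.6263,4.6908)
cross product → J_v[:, 2] = (-0.1986,-2.1559,1.2500)
J_ω[:, 2] = z_2
entry J[5][2] = 0.7071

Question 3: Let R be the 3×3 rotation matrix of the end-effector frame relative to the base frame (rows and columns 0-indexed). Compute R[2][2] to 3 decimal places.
0.500

End-effector z-axis (col 2 of R) = (-0.0795,-0.8624,0.5000)
R[2][2] = 0.5000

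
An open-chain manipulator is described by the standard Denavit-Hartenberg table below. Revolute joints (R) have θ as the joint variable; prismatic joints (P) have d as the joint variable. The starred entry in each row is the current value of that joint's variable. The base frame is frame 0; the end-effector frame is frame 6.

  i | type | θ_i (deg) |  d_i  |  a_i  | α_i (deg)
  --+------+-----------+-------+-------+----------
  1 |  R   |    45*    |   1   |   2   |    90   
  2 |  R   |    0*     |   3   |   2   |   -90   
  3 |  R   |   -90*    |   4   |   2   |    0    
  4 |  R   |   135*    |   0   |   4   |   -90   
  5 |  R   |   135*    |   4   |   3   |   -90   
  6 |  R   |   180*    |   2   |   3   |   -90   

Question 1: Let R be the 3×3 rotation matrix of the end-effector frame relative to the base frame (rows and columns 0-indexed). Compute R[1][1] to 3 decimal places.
End-effector y-axis (col 1 of R) = (0.0000,0.7071,-0.7071)
R[1][1] = 0.7071

0.707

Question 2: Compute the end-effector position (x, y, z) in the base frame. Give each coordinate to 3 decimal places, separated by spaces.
2.364 1.879 6.414

after link 1: o_1 = (1.4142, 1.4142, 1.0000)
after link 2: o_2 = (4.9497, 0.7071, 1.0000)
after link 3: o_3 = (6.3640, -0.7071, 5.0000)
after link 4: o_4 = (6.3640, 3.2929, 5.0000)
after link 5: o_5 = (2.3640, 1.1716, 2.8787)
after link 6: o_6 = (2.3640, 1.8787, 6.4142)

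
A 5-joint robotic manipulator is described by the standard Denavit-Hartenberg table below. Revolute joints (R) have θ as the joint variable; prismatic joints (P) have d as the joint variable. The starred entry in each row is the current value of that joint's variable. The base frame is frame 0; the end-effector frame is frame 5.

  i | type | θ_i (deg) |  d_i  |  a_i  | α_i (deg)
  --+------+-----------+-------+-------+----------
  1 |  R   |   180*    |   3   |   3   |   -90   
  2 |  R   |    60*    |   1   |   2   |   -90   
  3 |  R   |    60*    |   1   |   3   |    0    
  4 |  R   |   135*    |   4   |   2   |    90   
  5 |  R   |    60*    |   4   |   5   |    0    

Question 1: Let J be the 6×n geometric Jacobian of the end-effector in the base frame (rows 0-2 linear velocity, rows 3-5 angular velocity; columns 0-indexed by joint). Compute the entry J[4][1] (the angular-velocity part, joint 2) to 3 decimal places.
-1.000

axis z_1 = (-0.0000,-1.0000,0.0000); lever o_n−o_1 = (9.0211,4.2971,-3.0353)
cross product → J_v[:, 1] = (3.0353,0.0000,9.0211)
J_ω[:, 1] = z_1
entry J[4][1] = -1.0000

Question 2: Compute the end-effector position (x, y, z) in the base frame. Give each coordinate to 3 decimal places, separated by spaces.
6.021 4.297 -0.035

after link 1: o_1 = (-3.0000, 0.0000, 3.0000)
after link 2: o_2 = (-4.0000, -1.0000, 1.2679)
after link 3: o_3 = (-3.8840, 1.5981, -0.5311)
after link 4: o_4 = (0.5461, 1.0804, -0.8581)
after link 5: o_5 = (6.0211, 4.2971, -0.0353)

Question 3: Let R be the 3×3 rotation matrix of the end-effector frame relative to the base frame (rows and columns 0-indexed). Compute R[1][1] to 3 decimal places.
End-effector y-axis (col 1 of R) = (0.0148,0.2241,-0.9744)
R[1][1] = 0.2241

0.224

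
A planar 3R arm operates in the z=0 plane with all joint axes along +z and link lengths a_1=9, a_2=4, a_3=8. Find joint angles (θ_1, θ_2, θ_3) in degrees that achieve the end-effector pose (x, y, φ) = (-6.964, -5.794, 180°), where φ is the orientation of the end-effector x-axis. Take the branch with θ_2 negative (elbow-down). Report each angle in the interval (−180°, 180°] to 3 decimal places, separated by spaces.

-60.000 -150.004 30.004

wrist centre = target − a_3·(cos φ, sin φ) = (1.0360, -5.7940)
cos θ_2 = (34.6437−9²−4²)/(2·9·4) = -0.8661; θ_2 = -150.0039° (elbow-down)
β = atan2(-5.7940,1.0360) = -79.8623°; ψ = atan2(-1.9998,5.5358) = -19.8620°
θ_1 = β − ψ = -60.0003°
θ_3 = φ − θ_1 − θ_2 = 30.0042° (wrapped to (-180°,180°])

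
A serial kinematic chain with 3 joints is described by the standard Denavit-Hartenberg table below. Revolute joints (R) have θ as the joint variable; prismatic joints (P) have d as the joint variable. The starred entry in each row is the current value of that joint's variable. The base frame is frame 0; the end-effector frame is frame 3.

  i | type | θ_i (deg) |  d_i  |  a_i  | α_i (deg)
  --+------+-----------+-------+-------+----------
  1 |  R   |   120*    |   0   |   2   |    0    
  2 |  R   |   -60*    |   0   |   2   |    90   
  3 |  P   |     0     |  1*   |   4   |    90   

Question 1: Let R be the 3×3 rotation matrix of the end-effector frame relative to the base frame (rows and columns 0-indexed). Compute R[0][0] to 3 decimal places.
0.500

End-effector x-axis (col 0 of R) = (0.5000,0.8660,0.0000)
R[0][0] = 0.5000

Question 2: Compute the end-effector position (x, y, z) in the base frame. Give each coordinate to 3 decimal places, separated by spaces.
2.866 6.428 0.000

after link 1: o_1 = (-1.0000, 1.7321, 0.0000)
after link 2: o_2 = (0.0000, 3.4641, 0.0000)
after link 3: o_3 = (2.8660, 6.4282, 0.0000)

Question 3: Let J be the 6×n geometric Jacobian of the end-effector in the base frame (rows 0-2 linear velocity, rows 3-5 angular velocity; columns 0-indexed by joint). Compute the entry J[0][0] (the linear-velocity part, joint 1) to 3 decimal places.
-6.428

axis z_0 = ẑ; lever o_n−o_0 = (2.8660,6.4282,0.0000)
cross product → J_v[:, 0] = (-6.4282,2.8660,0.0000)
J_ω[:, 0] = z_0
entry J[0][0] = -6.4282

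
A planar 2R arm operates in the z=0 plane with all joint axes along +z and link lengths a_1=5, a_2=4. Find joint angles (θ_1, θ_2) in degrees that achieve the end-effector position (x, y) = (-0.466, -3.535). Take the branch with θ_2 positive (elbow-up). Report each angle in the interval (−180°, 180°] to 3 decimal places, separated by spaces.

cos θ_2 = (12.7134−5²−4²)/(2·5·4) = -0.7072; θ_2 = 135.0048° (elbow-up)
β = atan2(-3.5350,-0.4660) = -97.5097°; ψ = atan2(2.8282,2.1713) = 52.4848°
θ_1 = β − ψ = -149.9945°

-149.995 135.005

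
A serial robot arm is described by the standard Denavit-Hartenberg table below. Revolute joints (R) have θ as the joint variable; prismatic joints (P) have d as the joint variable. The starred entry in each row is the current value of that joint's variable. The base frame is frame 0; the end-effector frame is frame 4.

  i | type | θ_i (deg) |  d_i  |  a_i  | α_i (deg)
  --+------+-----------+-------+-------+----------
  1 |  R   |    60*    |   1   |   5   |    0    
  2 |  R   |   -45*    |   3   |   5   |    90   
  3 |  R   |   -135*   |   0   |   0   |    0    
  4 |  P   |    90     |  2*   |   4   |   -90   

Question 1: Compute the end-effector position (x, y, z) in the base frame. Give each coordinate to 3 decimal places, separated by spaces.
10.579 4.424 1.172

after link 1: o_1 = (2.5000, 4.3301, 1.0000)
after link 2: o_2 = (7.3296, 5.6242, 4.0000)
after link 3: o_3 = (7.3296, 5.6242, 4.0000)
after link 4: o_4 = (10.5793, 4.4244, 1.1716)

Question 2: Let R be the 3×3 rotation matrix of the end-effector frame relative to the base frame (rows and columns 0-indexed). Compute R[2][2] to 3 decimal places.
End-effector z-axis (col 2 of R) = (0.6830,0.1830,0.7071)
R[2][2] = 0.7071

0.707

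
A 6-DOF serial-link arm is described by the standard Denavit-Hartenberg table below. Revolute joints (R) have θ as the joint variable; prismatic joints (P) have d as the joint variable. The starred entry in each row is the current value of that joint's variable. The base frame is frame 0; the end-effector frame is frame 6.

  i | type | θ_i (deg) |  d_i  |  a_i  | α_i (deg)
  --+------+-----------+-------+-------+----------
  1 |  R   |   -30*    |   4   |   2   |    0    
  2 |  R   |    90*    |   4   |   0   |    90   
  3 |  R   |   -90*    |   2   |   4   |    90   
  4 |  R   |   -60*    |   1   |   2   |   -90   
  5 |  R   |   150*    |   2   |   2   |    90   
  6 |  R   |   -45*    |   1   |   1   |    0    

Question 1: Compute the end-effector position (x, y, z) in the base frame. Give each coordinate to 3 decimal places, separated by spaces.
4.517 -1.200 2.803

after link 1: o_1 = (1.7321, -1.0000, 4.0000)
after link 2: o_2 = (1.7321, -1.0000, 8.0000)
after link 3: o_3 = (3.4641, -2.0000, 4.0000)
after link 4: o_4 = (1.4641, -2.0000, 3.0000)
after link 5: o_5 = (4.1292, -2.3840, 2.1340)
after link 6: o_6 = (4.5170, -1.1997, 2.8025)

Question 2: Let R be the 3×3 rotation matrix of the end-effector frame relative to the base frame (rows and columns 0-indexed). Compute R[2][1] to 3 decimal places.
End-effector y-axis (col 1 of R) = (0.9422,-0.1358,-0.3062)
R[2][1] = -0.3062

-0.306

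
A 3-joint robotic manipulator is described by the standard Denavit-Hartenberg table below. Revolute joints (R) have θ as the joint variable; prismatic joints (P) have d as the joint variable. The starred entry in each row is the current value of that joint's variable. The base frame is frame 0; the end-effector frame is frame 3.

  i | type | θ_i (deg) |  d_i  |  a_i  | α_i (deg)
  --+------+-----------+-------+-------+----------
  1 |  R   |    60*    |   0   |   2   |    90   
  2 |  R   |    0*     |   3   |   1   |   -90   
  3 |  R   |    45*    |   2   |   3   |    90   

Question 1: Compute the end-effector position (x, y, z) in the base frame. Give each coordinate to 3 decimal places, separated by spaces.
after link 1: o_1 = (1.0000, 1.7321, 0.0000)
after link 2: o_2 = (4.0981, 1.0981, 0.0000)
after link 3: o_3 = (3.3216, 3.9959, 2.0000)

3.322 3.996 2.000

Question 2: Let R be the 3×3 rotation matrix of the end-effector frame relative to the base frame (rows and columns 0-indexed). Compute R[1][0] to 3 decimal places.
0.966

End-effector x-axis (col 0 of R) = (-0.2588,0.9659,0.0000)
R[1][0] = 0.9659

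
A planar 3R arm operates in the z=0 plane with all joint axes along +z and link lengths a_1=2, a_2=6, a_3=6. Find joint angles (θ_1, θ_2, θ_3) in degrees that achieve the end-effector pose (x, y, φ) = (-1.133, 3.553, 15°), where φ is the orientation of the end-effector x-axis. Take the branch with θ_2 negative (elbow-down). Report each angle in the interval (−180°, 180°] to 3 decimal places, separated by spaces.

-150.011 -59.986 -135.003

wrist centre = target − a_3·(cos φ, sin φ) = (-6.9286, 2.0001)
cos θ_2 = (52.0052−2²−6²)/(2·2·6) = 0.5002; θ_2 = -59.9856° (elbow-down)
β = atan2(2.0001,-6.9286) = 163.8980°; ψ = atan2(-5.1954,5.0013) = -46.0905°
θ_1 = β − ψ = 209.9885°
θ_3 = φ − θ_1 − θ_2 = -135.0029° (wrapped to (-180°,180°])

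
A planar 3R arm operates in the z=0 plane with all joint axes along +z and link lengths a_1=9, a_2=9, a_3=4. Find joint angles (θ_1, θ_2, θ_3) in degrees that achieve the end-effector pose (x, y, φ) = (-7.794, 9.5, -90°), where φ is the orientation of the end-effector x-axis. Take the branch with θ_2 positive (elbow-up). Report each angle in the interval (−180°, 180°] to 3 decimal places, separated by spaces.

wrist centre = target − a_3·(cos φ, sin φ) = (-7.7940, 13.5000)
cos θ_2 = (242.9964−9²−9²)/(2·9·9) = 0.5000; θ_2 = 60.0015° (elbow-up)
β = atan2(13.5000,-7.7940) = 119.9993°; ψ = atan2(7.7943,13.4998) = 30.0007°
θ_1 = β − ψ = 89.9985°
θ_3 = φ − θ_1 − θ_2 = 120.0000° (wrapped to (-180°,180°])

89.999 60.001 120.000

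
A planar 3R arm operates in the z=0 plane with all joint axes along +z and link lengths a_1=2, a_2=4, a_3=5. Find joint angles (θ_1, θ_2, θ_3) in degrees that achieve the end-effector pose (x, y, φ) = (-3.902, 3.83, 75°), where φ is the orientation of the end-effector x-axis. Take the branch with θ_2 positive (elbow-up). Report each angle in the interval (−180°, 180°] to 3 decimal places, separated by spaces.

wrist centre = target − a_3·(cos φ, sin φ) = (-5.1961, -0.9996)
cos θ_2 = (27.9987−2²−4²)/(2·2·4) = 0.4999; θ_2 = 60.0055° (elbow-up)
β = atan2(-0.9996,-5.1961) = -169.1104°; ψ = atan2(3.4643,3.9997) = 40.8973°
θ_1 = β − ψ = -210.0078°
θ_3 = φ − θ_1 − θ_2 = -134.9978° (wrapped to (-180°,180°])

149.992 60.006 -134.998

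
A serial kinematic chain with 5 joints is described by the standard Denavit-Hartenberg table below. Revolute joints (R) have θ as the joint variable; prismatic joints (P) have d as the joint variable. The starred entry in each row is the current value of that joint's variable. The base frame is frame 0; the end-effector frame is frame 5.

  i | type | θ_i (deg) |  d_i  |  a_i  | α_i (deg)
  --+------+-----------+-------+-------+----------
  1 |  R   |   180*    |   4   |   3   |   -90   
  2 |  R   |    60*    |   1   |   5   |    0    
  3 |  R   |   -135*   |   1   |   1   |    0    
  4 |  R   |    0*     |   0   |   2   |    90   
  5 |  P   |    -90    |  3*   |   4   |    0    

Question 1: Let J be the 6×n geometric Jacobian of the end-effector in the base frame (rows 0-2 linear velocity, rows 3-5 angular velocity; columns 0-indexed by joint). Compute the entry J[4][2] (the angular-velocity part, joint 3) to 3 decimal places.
axis z_2 = (-0.0000,-1.0000,0.0000); lever o_n−o_2 = (2.1213,3.0000,3.6742)
cross product → J_v[:, 2] = (-3.6742,0.0000,2.1213)
J_ω[:, 2] = z_2
entry J[4][2] = -1.0000

-1.000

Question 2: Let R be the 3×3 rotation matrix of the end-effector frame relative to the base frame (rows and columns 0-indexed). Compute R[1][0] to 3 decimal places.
1.000

End-effector x-axis (col 0 of R) = (0.0000,1.0000,0.0000)
R[1][0] = 1.0000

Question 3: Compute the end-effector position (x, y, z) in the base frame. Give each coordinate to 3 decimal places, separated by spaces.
-3.379 2.000 3.344

after link 1: o_1 = (-3.0000, 0.0000, 4.0000)
after link 2: o_2 = (-5.5000, -1.0000, -0.3301)
after link 3: o_3 = (-5.7588, -2.0000, 0.6358)
after link 4: o_4 = (-6.2765, -2.0000, 2.5677)
after link 5: o_5 = (-3.3787, 2.0000, 3.3441)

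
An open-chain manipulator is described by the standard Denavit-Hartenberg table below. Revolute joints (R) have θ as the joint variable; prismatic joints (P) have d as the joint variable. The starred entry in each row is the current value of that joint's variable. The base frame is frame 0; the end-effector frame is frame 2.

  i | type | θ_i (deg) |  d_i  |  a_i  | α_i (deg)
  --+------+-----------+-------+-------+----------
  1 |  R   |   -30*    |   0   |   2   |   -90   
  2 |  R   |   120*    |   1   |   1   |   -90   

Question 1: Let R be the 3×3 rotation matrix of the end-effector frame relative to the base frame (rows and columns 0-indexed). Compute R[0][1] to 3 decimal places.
End-effector y-axis (col 1 of R) = (-0.5000,-0.8660,-0.0000)
R[0][1] = -0.5000

-0.500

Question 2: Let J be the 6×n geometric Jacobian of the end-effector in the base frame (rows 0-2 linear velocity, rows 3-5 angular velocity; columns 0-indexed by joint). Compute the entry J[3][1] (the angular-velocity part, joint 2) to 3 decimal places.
axis z_1 = (0.5000,0.8660,0.0000); lever o_n−o_1 = (0.0670,1.1160,-0.8660)
cross product → J_v[:, 1] = (-0.7500,0.4330,0.5000)
J_ω[:, 1] = z_1
entry J[3][1] = 0.5000

0.500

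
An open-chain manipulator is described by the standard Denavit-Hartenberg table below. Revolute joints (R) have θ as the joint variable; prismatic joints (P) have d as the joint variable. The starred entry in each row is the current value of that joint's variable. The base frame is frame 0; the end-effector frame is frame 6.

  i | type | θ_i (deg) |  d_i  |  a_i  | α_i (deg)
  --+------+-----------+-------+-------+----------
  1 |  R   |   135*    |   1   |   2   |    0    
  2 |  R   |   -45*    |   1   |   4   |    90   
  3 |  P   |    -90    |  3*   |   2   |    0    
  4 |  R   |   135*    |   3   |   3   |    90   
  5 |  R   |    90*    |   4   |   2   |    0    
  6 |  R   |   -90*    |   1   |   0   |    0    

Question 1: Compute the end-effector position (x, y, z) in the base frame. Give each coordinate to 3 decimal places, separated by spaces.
after link 1: o_1 = (-1.4142, 1.4142, 1.0000)
after link 2: o_2 = (-1.4142, 5.4142, 2.0000)
after link 3: o_3 = (1.5858, 5.4142, 0.0000)
after link 4: o_4 = (4.5858, 7.5355, 2.1213)
after link 5: o_5 = (6.5858, 10.3640, -0.7071)
after link 6: o_6 = (6.5858, 11.0711, -1.4142)

6.586 11.071 -1.414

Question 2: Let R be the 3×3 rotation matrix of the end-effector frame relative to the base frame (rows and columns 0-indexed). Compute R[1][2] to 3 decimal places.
0.707

End-effector z-axis (col 2 of R) = (0.0000,0.7071,-0.7071)
R[1][2] = 0.7071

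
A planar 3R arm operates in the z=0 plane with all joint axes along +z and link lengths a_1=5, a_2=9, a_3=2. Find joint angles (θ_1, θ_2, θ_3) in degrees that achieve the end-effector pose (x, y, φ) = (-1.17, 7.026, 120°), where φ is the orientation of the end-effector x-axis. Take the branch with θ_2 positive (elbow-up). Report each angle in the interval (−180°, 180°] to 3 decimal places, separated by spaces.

-30.004 150.004 0.000

wrist centre = target − a_3·(cos φ, sin φ) = (-0.1700, 5.2939)
cos θ_2 = (28.0548−5²−9²)/(2·5·9) = -0.8661; θ_2 = 150.0037° (elbow-up)
β = atan2(5.2939,-0.1700) = 91.8393°; ψ = atan2(4.4995,-2.7945) = 121.8433°
θ_1 = β − ψ = -30.0041°
θ_3 = φ − θ_1 − θ_2 = 0.0004° (wrapped to (-180°,180°])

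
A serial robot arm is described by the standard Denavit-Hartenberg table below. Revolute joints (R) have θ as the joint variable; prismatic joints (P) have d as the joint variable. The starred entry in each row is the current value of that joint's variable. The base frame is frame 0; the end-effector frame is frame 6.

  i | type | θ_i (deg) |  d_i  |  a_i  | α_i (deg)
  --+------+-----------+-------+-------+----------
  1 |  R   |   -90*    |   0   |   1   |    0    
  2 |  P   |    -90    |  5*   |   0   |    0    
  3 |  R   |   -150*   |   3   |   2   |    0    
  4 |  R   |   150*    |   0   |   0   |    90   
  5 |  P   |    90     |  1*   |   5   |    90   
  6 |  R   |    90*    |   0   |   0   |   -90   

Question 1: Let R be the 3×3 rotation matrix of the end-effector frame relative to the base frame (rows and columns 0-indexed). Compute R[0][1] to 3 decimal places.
1.000

End-effector y-axis (col 1 of R) = (1.0000,0.0000,0.0000)
R[0][1] = 1.0000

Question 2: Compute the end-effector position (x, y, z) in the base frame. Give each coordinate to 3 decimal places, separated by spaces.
after link 1: o_1 = (0.0000, -1.0000, 0.0000)
after link 2: o_2 = (0.0000, -1.0000, 5.0000)
after link 3: o_3 = (1.7321, 0.0000, 8.0000)
after link 4: o_4 = (1.7321, 0.0000, 8.0000)
after link 5: o_5 = (1.7321, 1.0000, 13.0000)
after link 6: o_6 = (1.7321, 1.0000, 13.0000)

1.732 1.000 13.000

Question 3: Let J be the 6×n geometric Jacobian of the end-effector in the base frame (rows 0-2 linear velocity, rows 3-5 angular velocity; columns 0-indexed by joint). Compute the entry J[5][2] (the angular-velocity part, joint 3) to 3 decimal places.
axis z_2 = (0.0000,0.0000,1.0000); lever o_n−o_2 = (1.7321,2.0000,8.0000)
cross product → J_v[:, 2] = (-2.0000,1.7321,0.0000)
J_ω[:, 2] = z_2
entry J[5][2] = 1.0000

1.000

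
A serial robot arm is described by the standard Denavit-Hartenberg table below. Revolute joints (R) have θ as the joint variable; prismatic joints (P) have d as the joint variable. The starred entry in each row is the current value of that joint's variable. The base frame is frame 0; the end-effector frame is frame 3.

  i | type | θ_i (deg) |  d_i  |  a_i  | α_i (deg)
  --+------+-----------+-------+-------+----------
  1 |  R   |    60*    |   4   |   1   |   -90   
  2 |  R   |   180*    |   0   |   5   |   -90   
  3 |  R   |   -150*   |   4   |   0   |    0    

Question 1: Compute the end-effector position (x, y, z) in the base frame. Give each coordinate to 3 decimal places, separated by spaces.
after link 1: o_1 = (0.5000, 0.8660, 4.0000)
after link 2: o_2 = (-2.0000, -3.4641, 4.0000)
after link 3: o_3 = (-2.0000, -3.4641, 8.0000)

-2.000 -3.464 8.000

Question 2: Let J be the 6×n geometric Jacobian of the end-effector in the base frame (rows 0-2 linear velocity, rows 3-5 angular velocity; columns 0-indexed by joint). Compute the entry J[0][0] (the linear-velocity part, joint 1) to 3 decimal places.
3.464

axis z_0 = ẑ; lever o_n−o_0 = (-2.0000,-3.4641,8.0000)
cross product → J_v[:, 0] = (3.4641,-2.0000,0.0000)
J_ω[:, 0] = z_0
entry J[0][0] = 3.4641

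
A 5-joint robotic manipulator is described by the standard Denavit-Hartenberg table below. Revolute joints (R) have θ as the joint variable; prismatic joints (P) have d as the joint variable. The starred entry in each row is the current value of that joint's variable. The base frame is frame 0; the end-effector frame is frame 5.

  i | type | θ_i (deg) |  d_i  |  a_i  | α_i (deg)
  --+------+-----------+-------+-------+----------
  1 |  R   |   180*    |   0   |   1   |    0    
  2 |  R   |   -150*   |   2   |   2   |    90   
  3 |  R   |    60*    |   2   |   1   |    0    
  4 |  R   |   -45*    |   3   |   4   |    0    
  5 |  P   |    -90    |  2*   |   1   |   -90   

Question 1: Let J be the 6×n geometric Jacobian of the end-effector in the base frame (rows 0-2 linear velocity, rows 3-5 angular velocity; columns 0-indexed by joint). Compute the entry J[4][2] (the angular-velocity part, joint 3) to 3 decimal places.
axis z_2 = (0.5000,-0.8660,0.0000); lever o_n−o_2 = (7.5032,-3.7509,0.9354)
cross product → J_v[:, 2] = (-0.8101,-0.4677,4.6225)
J_ω[:, 2] = z_2
entry J[4][2] = -0.8660

-0.866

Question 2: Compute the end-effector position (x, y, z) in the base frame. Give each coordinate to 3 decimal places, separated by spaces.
after link 1: o_1 = (-1.0000, 0.0000, 0.0000)
after link 2: o_2 = (0.7321, 1.0000, 2.0000)
after link 3: o_3 = (2.1651, -0.4821, 2.8660)
after link 4: o_4 = (7.0111, -1.1483, 3.9013)
after link 5: o_5 = (8.2353, -2.7509, 2.9354)

8.235 -2.751 2.935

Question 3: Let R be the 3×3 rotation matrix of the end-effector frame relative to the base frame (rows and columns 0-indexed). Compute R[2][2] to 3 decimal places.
End-effector z-axis (col 2 of R) = (0.8365,0.4830,0.2588)
R[2][2] = 0.2588

0.259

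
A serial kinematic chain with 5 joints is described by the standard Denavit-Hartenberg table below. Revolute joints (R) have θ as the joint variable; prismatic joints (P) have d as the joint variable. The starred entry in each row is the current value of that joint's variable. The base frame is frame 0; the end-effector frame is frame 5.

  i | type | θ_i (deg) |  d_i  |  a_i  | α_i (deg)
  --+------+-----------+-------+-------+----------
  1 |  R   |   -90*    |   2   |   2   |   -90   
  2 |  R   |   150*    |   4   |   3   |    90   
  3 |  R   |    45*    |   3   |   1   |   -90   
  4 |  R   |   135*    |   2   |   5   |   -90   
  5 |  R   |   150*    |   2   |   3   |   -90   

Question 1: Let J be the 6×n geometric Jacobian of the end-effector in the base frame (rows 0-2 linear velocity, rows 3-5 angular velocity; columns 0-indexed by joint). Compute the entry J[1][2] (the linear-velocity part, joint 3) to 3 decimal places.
0.988

axis z_2 = (0.0000,-0.5000,-0.8660); lever o_n−o_2 = (-1.1403,-2.9578,-1.4282)
cross product → J_v[:, 2] = (-1.8474,0.9875,-0.5702)
J_ω[:, 2] = z_2
entry J[1][2] = 0.9875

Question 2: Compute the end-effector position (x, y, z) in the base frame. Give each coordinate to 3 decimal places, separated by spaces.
after link 1: o_1 = (0.0000, -2.0000, 2.0000)
after link 2: o_2 = (4.0000, 0.5981, 0.5000)
after link 3: o_3 = (4.7071, -0.2896, -2.4516)
after link 4: o_4 = (3.6213, -1.9116, 2.5673)
after link 5: o_5 = (2.8597, -2.3597, -0.9282)

2.860 -2.360 -0.928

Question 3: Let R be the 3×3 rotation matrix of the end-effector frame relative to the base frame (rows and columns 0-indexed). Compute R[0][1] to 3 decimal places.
0.500

End-effector y-axis (col 1 of R) = (0.5000,0.7866,0.3624)
R[0][1] = 0.5000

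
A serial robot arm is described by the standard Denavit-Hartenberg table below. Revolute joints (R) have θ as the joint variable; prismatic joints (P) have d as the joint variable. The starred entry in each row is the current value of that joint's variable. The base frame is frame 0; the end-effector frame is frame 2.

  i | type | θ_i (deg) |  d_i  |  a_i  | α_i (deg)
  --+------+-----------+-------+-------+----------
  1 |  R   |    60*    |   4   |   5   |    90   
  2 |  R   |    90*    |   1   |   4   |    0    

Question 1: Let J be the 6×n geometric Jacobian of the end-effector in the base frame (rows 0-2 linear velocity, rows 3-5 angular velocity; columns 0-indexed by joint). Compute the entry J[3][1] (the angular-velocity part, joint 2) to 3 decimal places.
axis z_1 = (0.8660,-0.5000,0.0000); lever o_n−o_1 = (0.8660,-0.5000,4.0000)
cross product → J_v[:, 1] = (-2.0000,-3.4641,0.0000)
J_ω[:, 1] = z_1
entry J[3][1] = 0.8660

0.866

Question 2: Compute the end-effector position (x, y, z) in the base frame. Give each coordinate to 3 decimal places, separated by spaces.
after link 1: o_1 = (2.5000, 4.3301, 4.0000)
after link 2: o_2 = (3.3660, 3.8301, 8.0000)

3.366 3.830 8.000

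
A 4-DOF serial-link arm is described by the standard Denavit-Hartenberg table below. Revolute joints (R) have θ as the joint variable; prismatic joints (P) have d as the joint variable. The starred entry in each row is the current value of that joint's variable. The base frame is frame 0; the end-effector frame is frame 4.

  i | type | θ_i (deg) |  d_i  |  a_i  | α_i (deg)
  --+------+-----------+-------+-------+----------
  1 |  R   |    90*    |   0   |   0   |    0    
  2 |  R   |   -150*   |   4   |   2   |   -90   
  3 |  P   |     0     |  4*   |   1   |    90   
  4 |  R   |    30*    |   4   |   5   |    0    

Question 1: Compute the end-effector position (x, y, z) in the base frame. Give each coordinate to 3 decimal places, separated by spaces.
after link 1: o_1 = (0.0000, 0.0000, 0.0000)
after link 2: o_2 = (1.0000, -1.7321, 4.0000)
after link 3: o_3 = (4.9641, -0.5981, 4.0000)
after link 4: o_4 = (9.2942, -3.0981, 8.0000)

9.294 -3.098 8.000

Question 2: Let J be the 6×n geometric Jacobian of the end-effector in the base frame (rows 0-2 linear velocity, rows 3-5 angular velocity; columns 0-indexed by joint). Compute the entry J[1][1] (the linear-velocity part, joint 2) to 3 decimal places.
9.294

axis z_1 = (0.0000,0.0000,1.0000); lever o_n−o_1 = (9.2942,-3.0981,8.0000)
cross product → J_v[:, 1] = (3.0981,9.2942,-0.0000)
J_ω[:, 1] = z_1
entry J[1][1] = 9.2942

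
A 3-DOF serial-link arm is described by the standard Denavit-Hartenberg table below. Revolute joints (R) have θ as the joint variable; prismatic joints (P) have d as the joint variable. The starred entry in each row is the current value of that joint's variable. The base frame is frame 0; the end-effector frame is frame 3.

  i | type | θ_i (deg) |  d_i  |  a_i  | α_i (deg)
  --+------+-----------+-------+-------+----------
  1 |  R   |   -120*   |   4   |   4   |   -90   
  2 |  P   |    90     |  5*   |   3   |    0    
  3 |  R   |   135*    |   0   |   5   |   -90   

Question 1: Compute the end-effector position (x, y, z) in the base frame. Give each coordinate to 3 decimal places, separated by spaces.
4.098 -2.902 4.536

after link 1: o_1 = (-2.0000, -3.4641, 4.0000)
after link 2: o_2 = (2.3301, -5.9641, 1.0000)
after link 3: o_3 = (4.0979, -2.9022, 4.5355)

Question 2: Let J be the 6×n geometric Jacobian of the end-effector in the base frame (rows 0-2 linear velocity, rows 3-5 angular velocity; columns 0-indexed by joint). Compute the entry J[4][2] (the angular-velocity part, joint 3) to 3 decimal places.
-0.500

axis z_2 = (0.8660,-0.5000,0.0000); lever o_n−o_2 = (1.7678,3.0619,3.5355)
cross product → J_v[:, 2] = (-1.7678,-3.0619,3.5355)
J_ω[:, 2] = z_2
entry J[4][2] = -0.5000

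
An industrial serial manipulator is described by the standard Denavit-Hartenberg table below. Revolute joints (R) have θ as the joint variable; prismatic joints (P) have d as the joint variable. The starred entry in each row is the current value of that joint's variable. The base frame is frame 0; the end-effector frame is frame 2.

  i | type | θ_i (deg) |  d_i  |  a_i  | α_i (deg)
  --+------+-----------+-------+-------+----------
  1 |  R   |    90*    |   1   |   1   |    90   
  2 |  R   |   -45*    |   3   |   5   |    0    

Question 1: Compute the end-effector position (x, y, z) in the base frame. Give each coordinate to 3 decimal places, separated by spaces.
after link 1: o_1 = (0.0000, 1.0000, 1.0000)
after link 2: o_2 = (3.0000, 4.5355, -2.5355)

3.000 4.536 -2.536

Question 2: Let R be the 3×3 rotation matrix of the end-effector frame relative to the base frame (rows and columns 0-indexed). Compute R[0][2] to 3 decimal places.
End-effector z-axis (col 2 of R) = (1.0000,-0.0000,0.0000)
R[0][2] = 1.0000

1.000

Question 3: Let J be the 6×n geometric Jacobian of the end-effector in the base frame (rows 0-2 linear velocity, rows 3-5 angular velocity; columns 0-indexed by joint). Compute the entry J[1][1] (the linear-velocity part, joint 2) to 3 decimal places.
axis z_1 = (1.0000,-0.0000,0.0000); lever o_n−o_1 = (3.0000,3.5355,-3.5355)
cross product → J_v[:, 1] = (-0.0000,3.5355,3.5355)
J_ω[:, 1] = z_1
entry J[1][1] = 3.5355

3.536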